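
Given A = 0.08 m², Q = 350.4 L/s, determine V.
Formula: Q = A V
Substituting knowns: 350.4 = 0.08·V·1000
Solving for V: V = (350.4/1000)/0.08 = 4.38 m/s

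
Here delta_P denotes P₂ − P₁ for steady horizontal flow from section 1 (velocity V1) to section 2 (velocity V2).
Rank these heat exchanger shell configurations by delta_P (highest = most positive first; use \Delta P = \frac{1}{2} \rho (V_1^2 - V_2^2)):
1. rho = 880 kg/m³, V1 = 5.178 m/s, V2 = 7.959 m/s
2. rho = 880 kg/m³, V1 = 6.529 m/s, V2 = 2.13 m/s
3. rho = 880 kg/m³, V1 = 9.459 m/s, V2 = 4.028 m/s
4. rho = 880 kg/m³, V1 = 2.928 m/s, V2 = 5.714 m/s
Case 1: delta_P = -16.07 kPa
Case 2: delta_P = 16.76 kPa
Case 3: delta_P = 32.23 kPa
Case 4: delta_P = -10.59 kPa
Ranking (highest first): 3, 2, 4, 1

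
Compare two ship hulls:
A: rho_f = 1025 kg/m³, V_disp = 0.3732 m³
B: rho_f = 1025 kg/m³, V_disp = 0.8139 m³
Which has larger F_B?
F_B(A) = 3753 N, F_B(B) = 8184 N. Answer: B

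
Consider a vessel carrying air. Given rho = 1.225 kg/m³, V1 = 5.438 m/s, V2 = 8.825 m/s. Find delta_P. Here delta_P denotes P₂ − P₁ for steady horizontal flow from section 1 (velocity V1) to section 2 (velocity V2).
Formula: \Delta P = \frac{1}{2} \rho (V_1^2 - V_2^2)
delta_P = 0.5·1.225·(5.438² − 8.825²)/1000 = -0.02959 kPa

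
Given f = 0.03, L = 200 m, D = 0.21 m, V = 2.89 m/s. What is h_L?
Formula: h_L = f \frac{L}{D} \frac{V^2}{2g}
h_L = 0.03·(200/0.21)·2.89²/(2·9.81) = 12.16 m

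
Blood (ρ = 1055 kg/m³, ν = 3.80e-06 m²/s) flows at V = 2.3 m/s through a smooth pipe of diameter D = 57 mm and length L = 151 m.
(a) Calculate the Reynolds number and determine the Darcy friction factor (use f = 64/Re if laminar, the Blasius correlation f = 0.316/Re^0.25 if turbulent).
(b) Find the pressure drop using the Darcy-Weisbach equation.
(a) Re = V·D/ν = 2.3·0.057/3.80e-06 = 34500 → turbulent (Re > 4000); f = 0.316/Re^0.25 = 0.316/34500^0.25 = 0.023186
(b) Darcy-Weisbach: ΔP = f·(L/D)·½ρV²/1000 = 0.023186·(151/0.057)·½·1055·2.3²/1000 = 171.4 kPa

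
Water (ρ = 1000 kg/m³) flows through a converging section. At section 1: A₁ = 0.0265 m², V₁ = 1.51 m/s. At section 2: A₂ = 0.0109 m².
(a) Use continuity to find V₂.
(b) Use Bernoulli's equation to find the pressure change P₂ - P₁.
(a) Continuity: A₁V₁=A₂V₂ -> V₂=A₁V₁/A₂=0.0265*1.51/0.0109=3.67 m/s
(b) Bernoulli: P₂-P₁=0.5*rho*(V₁^2-V₂^2)/1000=0.5*1000*(1.51^2-3.67^2)/1000=-5.594 kPa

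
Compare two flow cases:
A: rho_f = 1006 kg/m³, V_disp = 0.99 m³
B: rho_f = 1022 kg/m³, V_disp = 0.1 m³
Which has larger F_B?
F_B(A) = 9770 N, F_B(B) = 1003 N. Answer: A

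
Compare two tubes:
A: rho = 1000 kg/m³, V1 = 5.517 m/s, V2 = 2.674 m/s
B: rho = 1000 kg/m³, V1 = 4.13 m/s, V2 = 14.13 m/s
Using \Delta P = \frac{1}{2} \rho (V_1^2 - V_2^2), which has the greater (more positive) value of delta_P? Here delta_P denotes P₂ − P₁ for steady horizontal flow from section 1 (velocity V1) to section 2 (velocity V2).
delta_P(A) = 11.64 kPa, delta_P(B) = -91.3 kPa. Answer: A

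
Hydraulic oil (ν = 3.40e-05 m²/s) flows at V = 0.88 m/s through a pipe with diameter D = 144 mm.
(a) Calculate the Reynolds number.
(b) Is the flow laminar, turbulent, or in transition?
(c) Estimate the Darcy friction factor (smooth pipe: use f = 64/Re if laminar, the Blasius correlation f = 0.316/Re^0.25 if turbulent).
(a) Re = V·D/ν = 0.88·0.144/3.40e-05 = 3727.1
(b) Flow regime: transition (2300 ≤ Re ≤ 4000)
(c) Friction factor: f ≈ 0.04 (transitional regime, no simple correlation)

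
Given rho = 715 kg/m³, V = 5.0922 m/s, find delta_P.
Formula: V = \sqrt{\frac{2 \Delta P}{\rho}}
Substituting knowns: 5.0922 = √(2·(delta_P·1000)/715)
Solving for delta_P: delta_P = 5.0922²·715/2/1000 = 9.27 kPa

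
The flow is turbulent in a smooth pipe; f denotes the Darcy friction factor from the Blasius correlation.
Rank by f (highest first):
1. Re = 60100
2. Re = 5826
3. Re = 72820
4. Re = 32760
Case 1: f = 0.02018
Case 2: f = 0.03617
Case 3: f = 0.01924
Case 4: f = 0.02349
Ranking (highest first): 2, 4, 1, 3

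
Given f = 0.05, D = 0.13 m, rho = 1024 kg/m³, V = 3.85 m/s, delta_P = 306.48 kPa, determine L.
Formula: \Delta P = f \frac{L}{D} \frac{\rho V^2}{2}
Substituting knowns: 306.48 = 0.05·(L/0.13)·0.5·1024·3.85²/1000
Solving for L: L = (306.48·1000)·0.13/(0.05·0.5·1024·3.85²) = 105 m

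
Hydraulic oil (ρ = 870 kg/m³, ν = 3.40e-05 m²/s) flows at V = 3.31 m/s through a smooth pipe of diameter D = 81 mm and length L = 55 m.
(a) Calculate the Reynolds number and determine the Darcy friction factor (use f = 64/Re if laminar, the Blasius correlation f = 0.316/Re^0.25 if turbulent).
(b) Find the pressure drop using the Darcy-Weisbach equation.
(a) Re = V·D/ν = 3.31·0.081/3.40e-05 = 7885.6 → turbulent (Re > 4000); f = 0.316/Re^0.25 = 0.316/7885.6^0.25 = 0.033533
(b) Darcy-Weisbach: ΔP = f·(L/D)·½ρV²/1000 = 0.033533·(55/0.081)·½·870·3.31²/1000 = 108.5 kPa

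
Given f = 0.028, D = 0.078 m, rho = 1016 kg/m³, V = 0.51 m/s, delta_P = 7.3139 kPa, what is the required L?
Formula: \Delta P = f \frac{L}{D} \frac{\rho V^2}{2}
Substituting knowns: 7.3139 = 0.028·(L/0.078)·0.5·1016·0.51²/1000
Solving for L: L = (7.3139·1000)·0.078/(0.028·0.5·1016·0.51²) = 154.2 m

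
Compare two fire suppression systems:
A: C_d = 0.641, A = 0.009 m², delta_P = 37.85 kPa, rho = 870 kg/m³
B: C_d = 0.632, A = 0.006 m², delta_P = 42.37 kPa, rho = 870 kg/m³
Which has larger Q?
Q(A) = 53.81 L/s, Q(B) = 37.42 L/s. Answer: A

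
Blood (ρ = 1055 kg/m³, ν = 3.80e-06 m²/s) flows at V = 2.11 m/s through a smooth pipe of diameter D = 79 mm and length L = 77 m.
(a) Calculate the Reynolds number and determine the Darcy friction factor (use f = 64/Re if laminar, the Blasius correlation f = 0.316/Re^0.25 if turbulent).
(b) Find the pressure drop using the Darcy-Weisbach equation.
(a) Re = V·D/ν = 2.11·0.079/3.80e-06 = 43866 → turbulent (Re > 4000); f = 0.316/Re^0.25 = 0.316/43866^0.25 = 0.021835
(b) Darcy-Weisbach: ΔP = f·(L/D)·½ρV²/1000 = 0.021835·(77/0.079)·½·1055·2.11²/1000 = 49.98 kPa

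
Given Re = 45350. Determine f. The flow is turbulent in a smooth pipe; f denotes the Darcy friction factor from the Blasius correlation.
Formula: f = \frac{0.316}{Re^{0.25}}
f = 0.316/45350^0.25 = 0.02165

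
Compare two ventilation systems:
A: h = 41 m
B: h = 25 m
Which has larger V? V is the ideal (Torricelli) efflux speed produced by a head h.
V(A) = 28.36 m/s, V(B) = 22.15 m/s. Answer: A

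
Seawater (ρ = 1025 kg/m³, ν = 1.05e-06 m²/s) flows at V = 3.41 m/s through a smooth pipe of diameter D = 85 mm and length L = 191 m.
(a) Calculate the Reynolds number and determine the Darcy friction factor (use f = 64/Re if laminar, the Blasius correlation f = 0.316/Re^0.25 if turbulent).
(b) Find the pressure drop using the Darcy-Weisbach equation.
(a) Re = V·D/ν = 3.41·0.085/1.05e-06 = 276050 → turbulent (Re > 4000); f = 0.316/Re^0.25 = 0.316/276050^0.25 = 0.013786 (Blasius is strictly valid for Re ≲ 1e5; used here as the smooth-pipe estimate the problem specifies)
(b) Darcy-Weisbach: ΔP = f·(L/D)·½ρV²/1000 = 0.013786·(191/0.085)·½·1025·3.41²/1000 = 184.6 kPa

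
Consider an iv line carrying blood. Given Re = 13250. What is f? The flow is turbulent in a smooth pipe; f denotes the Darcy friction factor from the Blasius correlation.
Formula: f = \frac{0.316}{Re^{0.25}}
f = 0.316/13250^0.25 = 0.02945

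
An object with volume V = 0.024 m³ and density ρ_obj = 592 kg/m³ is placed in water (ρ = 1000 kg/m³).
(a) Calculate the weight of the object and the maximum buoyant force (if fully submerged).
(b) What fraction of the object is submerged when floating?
(a) W=rho_obj*g*V=592*9.81*0.024=139.4 N; F_B(max)=rho*g*V=1000*9.81*0.024=235.4 N
(b) Floating fraction=rho_obj/rho=592/1000=0.592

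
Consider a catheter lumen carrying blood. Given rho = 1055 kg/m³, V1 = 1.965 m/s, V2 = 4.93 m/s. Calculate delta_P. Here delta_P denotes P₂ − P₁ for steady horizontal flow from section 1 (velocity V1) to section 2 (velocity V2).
Formula: \Delta P = \frac{1}{2} \rho (V_1^2 - V_2^2)
delta_P = 0.5·1055·(1.965² − 4.93²)/1000 = -10.78 kPa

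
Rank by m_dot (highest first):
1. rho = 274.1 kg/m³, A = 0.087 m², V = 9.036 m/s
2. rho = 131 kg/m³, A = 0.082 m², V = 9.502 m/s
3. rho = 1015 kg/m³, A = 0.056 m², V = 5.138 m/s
Case 1: m_dot = 215.5 kg/s
Case 2: m_dot = 102.1 kg/s
Case 3: m_dot = 292 kg/s
Ranking (highest first): 3, 1, 2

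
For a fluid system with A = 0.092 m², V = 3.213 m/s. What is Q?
Formula: Q = A V
Q = 0.092·3.213·1000 = 295.6 L/s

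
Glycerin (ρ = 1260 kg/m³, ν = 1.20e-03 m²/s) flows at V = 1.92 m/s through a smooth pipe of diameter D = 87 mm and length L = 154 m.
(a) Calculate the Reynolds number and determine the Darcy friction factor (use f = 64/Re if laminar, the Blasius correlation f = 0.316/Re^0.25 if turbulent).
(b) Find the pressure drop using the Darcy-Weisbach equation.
(a) Re = V·D/ν = 1.92·0.087/1.20e-03 = 139.2 → laminar (Re < 2300); f = 64/Re = 64/139.2 = 0.45977
(b) Darcy-Weisbach: ΔP = f·(L/D)·½ρV²/1000 = 0.45977·(154/0.087)·½·1260·1.92²/1000 = 1890 kPa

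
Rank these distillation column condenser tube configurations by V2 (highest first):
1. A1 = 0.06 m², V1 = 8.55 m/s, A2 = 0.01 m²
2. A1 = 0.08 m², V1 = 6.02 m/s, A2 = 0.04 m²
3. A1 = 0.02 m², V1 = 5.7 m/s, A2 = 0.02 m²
Case 1: V2 = 51.3 m/s
Case 2: V2 = 12.04 m/s
Case 3: V2 = 5.7 m/s
Ranking (highest first): 1, 2, 3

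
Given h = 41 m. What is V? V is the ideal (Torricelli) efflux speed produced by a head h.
Formula: V = \sqrt{2 g h}
V = √(2·9.81·41) = 28.36 m/s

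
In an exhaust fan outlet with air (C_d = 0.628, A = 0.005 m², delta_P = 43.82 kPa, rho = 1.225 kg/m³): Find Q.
Formula: Q = C_d A \sqrt{\frac{2 \Delta P}{\rho}}
Q = 0.628·0.005·√(2·(43.82·1000)/1.225)·1000 = 839.9 L/s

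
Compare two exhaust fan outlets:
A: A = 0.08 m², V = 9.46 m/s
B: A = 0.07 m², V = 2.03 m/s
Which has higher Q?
Q(A) = 756.8 L/s, Q(B) = 142.1 L/s. Answer: A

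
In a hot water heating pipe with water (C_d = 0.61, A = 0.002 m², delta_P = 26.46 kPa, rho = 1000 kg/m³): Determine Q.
Formula: Q = C_d A \sqrt{\frac{2 \Delta P}{\rho}}
Q = 0.61·0.002·√(2·(26.46·1000)/1000)·1000 = 8.875 L/s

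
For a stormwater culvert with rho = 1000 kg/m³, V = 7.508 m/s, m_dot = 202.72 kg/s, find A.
Formula: \dot{m} = \rho A V
Substituting knowns: 202.72 = 1000·A·7.508
Solving for A: A = 202.72/(1000·7.508) = 0.027 m²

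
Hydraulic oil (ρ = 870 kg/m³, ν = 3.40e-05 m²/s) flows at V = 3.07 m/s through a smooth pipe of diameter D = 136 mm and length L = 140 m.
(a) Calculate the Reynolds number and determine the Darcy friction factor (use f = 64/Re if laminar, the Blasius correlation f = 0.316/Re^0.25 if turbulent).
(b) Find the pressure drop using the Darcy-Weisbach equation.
(a) Re = V·D/ν = 3.07·0.136/3.40e-05 = 12280 → turbulent (Re > 4000); f = 0.316/Re^0.25 = 0.316/12280^0.25 = 0.030018
(b) Darcy-Weisbach: ΔP = f·(L/D)·½ρV²/1000 = 0.030018·(140/0.136)·½·870·3.07²/1000 = 126.7 kPa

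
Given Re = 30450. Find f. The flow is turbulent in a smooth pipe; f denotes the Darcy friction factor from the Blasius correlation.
Formula: f = \frac{0.316}{Re^{0.25}}
f = 0.316/30450^0.25 = 0.02392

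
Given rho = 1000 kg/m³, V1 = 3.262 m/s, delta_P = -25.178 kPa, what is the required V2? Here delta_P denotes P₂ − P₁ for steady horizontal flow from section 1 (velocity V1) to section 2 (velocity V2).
Formula: \Delta P = \frac{1}{2} \rho (V_1^2 - V_2^2)
Substituting knowns: -25.178 = 0.5·1000·(3.262² − V2²)/1000
Solving for V2: V2 = √(3.262² − 2·(-25.178·1000)/1000) = 7.81 m/s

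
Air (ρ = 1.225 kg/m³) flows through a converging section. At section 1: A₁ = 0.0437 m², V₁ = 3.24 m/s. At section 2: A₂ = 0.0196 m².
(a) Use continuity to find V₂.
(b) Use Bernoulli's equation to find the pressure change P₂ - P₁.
(a) Continuity: A₁V₁=A₂V₂ -> V₂=A₁V₁/A₂=0.0437*3.24/0.0196=7.22 m/s
(b) Bernoulli: P₂-P₁=0.5*rho*(V₁^2-V₂^2)/1000=0.5*1.225*(3.24^2-7.22^2)/1000=-0.0255 kPa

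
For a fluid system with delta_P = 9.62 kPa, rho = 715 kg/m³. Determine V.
Formula: V = \sqrt{\frac{2 \Delta P}{\rho}}
V = √(2·(9.62·1000)/715) = 5.187 m/s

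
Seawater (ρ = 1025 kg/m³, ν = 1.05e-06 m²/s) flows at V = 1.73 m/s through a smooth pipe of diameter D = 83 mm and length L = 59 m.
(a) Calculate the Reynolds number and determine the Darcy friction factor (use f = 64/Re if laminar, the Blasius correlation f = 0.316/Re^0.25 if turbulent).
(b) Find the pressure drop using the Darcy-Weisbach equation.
(a) Re = V·D/ν = 1.73·0.083/1.05e-06 = 136750 → turbulent (Re > 4000); f = 0.316/Re^0.25 = 0.316/136750^0.25 = 0.016433 (Blasius is strictly valid for Re ≲ 1e5; used here as the smooth-pipe estimate the problem specifies)
(b) Darcy-Weisbach: ΔP = f·(L/D)·½ρV²/1000 = 0.016433·(59/0.083)·½·1025·1.73²/1000 = 17.92 kPa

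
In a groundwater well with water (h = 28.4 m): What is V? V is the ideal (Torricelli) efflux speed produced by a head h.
Formula: V = \sqrt{2 g h}
V = √(2·9.81·28.4) = 23.61 m/s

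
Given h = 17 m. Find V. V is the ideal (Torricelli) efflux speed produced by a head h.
Formula: V = \sqrt{2 g h}
V = √(2·9.81·17) = 18.26 m/s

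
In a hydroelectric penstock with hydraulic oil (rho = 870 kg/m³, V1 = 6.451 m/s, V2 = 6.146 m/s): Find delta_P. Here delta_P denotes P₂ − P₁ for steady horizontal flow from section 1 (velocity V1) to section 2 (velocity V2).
Formula: \Delta P = \frac{1}{2} \rho (V_1^2 - V_2^2)
delta_P = 0.5·870·(6.451² − 6.146²)/1000 = 1.671 kPa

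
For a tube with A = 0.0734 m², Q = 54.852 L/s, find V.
Formula: Q = A V
Substituting knowns: 54.852 = 0.0734·V·1000
Solving for V: V = (54.852/1000)/0.0734 = 0.7473 m/s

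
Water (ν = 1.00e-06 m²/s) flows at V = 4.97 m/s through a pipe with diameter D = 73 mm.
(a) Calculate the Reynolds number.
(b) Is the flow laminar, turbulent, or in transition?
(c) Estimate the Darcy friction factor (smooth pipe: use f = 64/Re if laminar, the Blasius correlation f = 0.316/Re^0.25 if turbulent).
(a) Re = V·D/ν = 4.97·0.073/1.00e-06 = 362810
(b) Flow regime: turbulent (Re > 4000)
(c) Friction factor: f = 0.316/Re^0.25 = 0.316/362810^0.25 = 0.01288 (Blasius is strictly valid for Re ≲ 1e5; used here as the smooth-pipe estimate the problem specifies)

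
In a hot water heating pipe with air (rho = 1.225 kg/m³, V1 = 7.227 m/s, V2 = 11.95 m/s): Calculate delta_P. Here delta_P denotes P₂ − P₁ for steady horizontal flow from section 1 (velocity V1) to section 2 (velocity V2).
Formula: \Delta P = \frac{1}{2} \rho (V_1^2 - V_2^2)
delta_P = 0.5·1.225·(7.227² − 11.95²)/1000 = -0.05548 kPa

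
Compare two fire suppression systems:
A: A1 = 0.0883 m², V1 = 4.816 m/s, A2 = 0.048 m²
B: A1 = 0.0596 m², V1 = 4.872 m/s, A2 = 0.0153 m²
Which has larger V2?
V2(A) = 8.859 m/s, V2(B) = 18.98 m/s. Answer: B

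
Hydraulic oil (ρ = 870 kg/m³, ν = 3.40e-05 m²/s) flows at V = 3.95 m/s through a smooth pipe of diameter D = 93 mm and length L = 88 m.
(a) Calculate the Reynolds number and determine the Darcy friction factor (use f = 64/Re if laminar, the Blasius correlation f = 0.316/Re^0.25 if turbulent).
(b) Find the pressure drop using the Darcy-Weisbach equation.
(a) Re = V·D/ν = 3.95·0.093/3.40e-05 = 10804 → turbulent (Re > 4000); f = 0.316/Re^0.25 = 0.316/10804^0.25 = 0.030995
(b) Darcy-Weisbach: ΔP = f·(L/D)·½ρV²/1000 = 0.030995·(88/0.093)·½·870·3.95²/1000 = 199.1 kPa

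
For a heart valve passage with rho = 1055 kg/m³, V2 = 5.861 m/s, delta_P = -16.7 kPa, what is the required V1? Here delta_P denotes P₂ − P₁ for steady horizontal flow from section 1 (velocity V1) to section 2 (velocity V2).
Formula: \Delta P = \frac{1}{2} \rho (V_1^2 - V_2^2)
Substituting knowns: -16.7 = 0.5·1055·(V1² − 5.861²)/1000
Solving for V1: V1 = √(5.861² + 2·(-16.7·1000)/1055) = 1.641 m/s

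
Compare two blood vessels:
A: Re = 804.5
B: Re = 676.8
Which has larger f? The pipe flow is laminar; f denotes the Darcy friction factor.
f(A) = 0.07955, f(B) = 0.09456. Answer: B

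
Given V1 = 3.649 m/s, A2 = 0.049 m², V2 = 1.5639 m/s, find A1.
Formula: V_2 = \frac{A_1 V_1}{A_2}
Substituting knowns: 1.5639 = A1·3.649/0.049
Solving for A1: A1 = 1.5639·0.049/3.649 = 0.021 m²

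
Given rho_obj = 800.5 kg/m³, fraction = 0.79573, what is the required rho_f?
Formula: f_{sub} = \frac{\rho_{obj}}{\rho_f}
Substituting knowns: 0.79573 = 800.5/rho_f
Solving for rho_f: rho_f = 800.5/0.79573 = 1006 kg/m³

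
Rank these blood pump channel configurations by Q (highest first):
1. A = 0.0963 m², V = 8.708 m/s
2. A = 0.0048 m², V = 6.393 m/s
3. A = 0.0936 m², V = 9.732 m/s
Case 1: Q = 838.6 L/s
Case 2: Q = 30.69 L/s
Case 3: Q = 910.9 L/s
Ranking (highest first): 3, 1, 2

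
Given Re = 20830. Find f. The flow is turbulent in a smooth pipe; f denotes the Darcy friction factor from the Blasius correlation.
Formula: f = \frac{0.316}{Re^{0.25}}
f = 0.316/20830^0.25 = 0.0263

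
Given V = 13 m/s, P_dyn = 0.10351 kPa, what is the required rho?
Formula: P_{dyn} = \frac{1}{2} \rho V^2
Substituting knowns: 0.10351 = 0.5·rho·13²/1000
Solving for rho: rho = 2·(0.10351·1000)/13² = 1.225 kg/m³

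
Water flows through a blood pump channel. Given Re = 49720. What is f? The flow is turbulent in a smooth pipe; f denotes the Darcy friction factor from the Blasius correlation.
Formula: f = \frac{0.316}{Re^{0.25}}
f = 0.316/49720^0.25 = 0.02116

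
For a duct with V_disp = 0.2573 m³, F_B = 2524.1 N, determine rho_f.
Formula: F_B = \rho_f g V_{disp}
Substituting knowns: 2524.1 = rho_f·9.81·0.2573
Solving for rho_f: rho_f = 2524.1/(9.81·0.2573) = 1000 kg/m³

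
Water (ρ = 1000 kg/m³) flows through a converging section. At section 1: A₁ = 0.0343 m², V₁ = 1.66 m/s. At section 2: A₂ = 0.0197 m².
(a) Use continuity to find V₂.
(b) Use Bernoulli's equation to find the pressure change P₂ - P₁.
(a) Continuity: A₁V₁=A₂V₂ -> V₂=A₁V₁/A₂=0.0343*1.66/0.0197=2.89 m/s
(b) Bernoulli: P₂-P₁=0.5*rho*(V₁^2-V₂^2)/1000=0.5*1000*(1.66^2-2.89^2)/1000=-2.798 kPa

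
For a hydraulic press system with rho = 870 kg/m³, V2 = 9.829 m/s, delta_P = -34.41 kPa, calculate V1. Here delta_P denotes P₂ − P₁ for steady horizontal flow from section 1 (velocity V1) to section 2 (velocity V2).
Formula: \Delta P = \frac{1}{2} \rho (V_1^2 - V_2^2)
Substituting knowns: -34.41 = 0.5·870·(V1² − 9.829²)/1000
Solving for V1: V1 = √(9.829² + 2·(-34.41·1000)/870) = 4.184 m/s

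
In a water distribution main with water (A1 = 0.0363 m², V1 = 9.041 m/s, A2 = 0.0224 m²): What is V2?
Formula: V_2 = \frac{A_1 V_1}{A_2}
V2 = 0.0363·9.041/0.0224 = 14.65 m/s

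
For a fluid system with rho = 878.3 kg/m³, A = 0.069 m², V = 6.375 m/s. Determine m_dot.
Formula: \dot{m} = \rho A V
m_dot = 878.3·0.069·6.375 = 386.3 kg/s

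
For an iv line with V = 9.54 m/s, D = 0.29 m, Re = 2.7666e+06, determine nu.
Formula: Re = \frac{V D}{\nu}
Substituting knowns: 2.7666e+06 = 9.54·0.29/nu
Solving for nu: nu = 9.54·0.29/2.7666e+06 = 1.000e-06 m²/s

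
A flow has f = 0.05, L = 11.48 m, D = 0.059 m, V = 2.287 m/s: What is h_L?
Formula: h_L = f \frac{L}{D} \frac{V^2}{2g}
h_L = 0.05·(11.48/0.059)·2.287²/(2·9.81) = 2.594 m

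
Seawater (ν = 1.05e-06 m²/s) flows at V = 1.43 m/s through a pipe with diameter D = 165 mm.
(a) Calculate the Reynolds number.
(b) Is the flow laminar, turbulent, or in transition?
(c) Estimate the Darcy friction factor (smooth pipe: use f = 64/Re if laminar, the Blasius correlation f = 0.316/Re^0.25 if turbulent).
(a) Re = V·D/ν = 1.43·0.165/1.05e-06 = 224710
(b) Flow regime: turbulent (Re > 4000)
(c) Friction factor: f = 0.316/Re^0.25 = 0.316/224710^0.25 = 0.01451 (Blasius is strictly valid for Re ≲ 1e5; used here as the smooth-pipe estimate the problem specifies)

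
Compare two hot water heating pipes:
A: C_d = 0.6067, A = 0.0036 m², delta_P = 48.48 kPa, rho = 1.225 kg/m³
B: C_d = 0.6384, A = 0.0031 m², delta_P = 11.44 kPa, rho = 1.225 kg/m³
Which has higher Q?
Q(A) = 614.5 L/s, Q(B) = 270.5 L/s. Answer: A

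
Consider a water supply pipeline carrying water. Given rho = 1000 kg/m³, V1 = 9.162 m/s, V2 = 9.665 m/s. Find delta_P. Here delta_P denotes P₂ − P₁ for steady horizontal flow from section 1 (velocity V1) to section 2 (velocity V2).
Formula: \Delta P = \frac{1}{2} \rho (V_1^2 - V_2^2)
delta_P = 0.5·1000·(9.162² − 9.665²)/1000 = -4.735 kPa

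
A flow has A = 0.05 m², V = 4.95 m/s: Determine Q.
Formula: Q = A V
Q = 0.05·4.95·1000 = 247.5 L/s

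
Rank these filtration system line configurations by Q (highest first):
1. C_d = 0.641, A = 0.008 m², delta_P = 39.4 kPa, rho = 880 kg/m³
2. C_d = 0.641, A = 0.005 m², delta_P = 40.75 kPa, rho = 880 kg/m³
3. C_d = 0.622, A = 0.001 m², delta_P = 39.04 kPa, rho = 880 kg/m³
Case 1: Q = 48.53 L/s
Case 2: Q = 30.84 L/s
Case 3: Q = 5.859 L/s
Ranking (highest first): 1, 2, 3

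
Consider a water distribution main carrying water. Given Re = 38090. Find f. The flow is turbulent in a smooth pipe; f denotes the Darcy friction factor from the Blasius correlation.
Formula: f = \frac{0.316}{Re^{0.25}}
f = 0.316/38090^0.25 = 0.02262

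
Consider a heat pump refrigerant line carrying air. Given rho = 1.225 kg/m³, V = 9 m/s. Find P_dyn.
Formula: P_{dyn} = \frac{1}{2} \rho V^2
P_dyn = 0.5·1.225·9²/1000 = 0.04961 kPa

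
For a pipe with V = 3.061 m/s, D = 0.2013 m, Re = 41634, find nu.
Formula: Re = \frac{V D}{\nu}
Substituting knowns: 41634 = 3.061·0.2013/nu
Solving for nu: nu = 3.061·0.2013/41634 = 1.480e-05 m²/s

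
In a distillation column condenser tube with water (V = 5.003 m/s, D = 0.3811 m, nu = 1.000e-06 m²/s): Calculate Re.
Formula: Re = \frac{V D}{\nu}
Re = 5.003·0.3811/1.000e-06 = 1.907e+06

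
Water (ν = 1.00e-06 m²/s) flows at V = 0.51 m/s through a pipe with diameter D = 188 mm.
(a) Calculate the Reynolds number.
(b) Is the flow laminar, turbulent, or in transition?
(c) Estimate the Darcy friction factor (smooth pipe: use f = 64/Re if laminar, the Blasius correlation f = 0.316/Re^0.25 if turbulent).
(a) Re = V·D/ν = 0.51·0.188/1.00e-06 = 95880
(b) Flow regime: turbulent (Re > 4000)
(c) Friction factor: f = 0.316/Re^0.25 = 0.316/95880^0.25 = 0.01796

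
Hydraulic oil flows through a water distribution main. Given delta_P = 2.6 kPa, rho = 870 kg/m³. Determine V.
Formula: V = \sqrt{\frac{2 \Delta P}{\rho}}
V = √(2·(2.6·1000)/870) = 2.445 m/s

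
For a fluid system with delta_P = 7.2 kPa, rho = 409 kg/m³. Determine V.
Formula: V = \sqrt{\frac{2 \Delta P}{\rho}}
V = √(2·(7.2·1000)/409) = 5.934 m/s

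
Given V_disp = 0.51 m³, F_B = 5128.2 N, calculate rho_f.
Formula: F_B = \rho_f g V_{disp}
Substituting knowns: 5128.2 = rho_f·9.81·0.51
Solving for rho_f: rho_f = 5128.2/(9.81·0.51) = 1025 kg/m³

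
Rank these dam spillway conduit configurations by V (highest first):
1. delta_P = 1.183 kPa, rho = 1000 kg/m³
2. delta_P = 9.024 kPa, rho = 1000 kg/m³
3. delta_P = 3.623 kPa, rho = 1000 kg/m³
Case 1: V = 1.538 m/s
Case 2: V = 4.248 m/s
Case 3: V = 2.692 m/s
Ranking (highest first): 2, 3, 1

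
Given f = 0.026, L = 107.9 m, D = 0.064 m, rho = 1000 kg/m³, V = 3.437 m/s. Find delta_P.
Formula: \Delta P = f \frac{L}{D} \frac{\rho V^2}{2}
delta_P = 0.026·(107.9/0.064)·0.5·1000·3.437²/1000 = 258.9 kPa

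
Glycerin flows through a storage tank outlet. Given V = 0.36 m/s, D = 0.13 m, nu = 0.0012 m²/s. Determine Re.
Formula: Re = \frac{V D}{\nu}
Re = 0.36·0.13/0.0012 = 39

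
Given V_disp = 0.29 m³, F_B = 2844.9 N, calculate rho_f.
Formula: F_B = \rho_f g V_{disp}
Substituting knowns: 2844.9 = rho_f·9.81·0.29
Solving for rho_f: rho_f = 2844.9/(9.81·0.29) = 1000 kg/m³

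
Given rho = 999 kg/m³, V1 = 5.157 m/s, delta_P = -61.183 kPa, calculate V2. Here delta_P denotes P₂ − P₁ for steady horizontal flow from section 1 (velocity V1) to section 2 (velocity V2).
Formula: \Delta P = \frac{1}{2} \rho (V_1^2 - V_2^2)
Substituting knowns: -61.183 = 0.5·999·(5.157² − V2²)/1000
Solving for V2: V2 = √(5.157² − 2·(-61.183·1000)/999) = 12.21 m/s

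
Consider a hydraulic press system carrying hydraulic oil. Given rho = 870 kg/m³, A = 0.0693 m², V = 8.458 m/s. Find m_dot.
Formula: \dot{m} = \rho A V
m_dot = 870·0.0693·8.458 = 509.9 kg/s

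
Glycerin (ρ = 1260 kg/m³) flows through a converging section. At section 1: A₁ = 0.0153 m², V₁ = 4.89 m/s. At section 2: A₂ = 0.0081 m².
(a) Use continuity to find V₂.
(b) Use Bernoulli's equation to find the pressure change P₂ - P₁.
(a) Continuity: A₁V₁=A₂V₂ -> V₂=A₁V₁/A₂=0.0153*4.89/0.0081=9.24 m/s
(b) Bernoulli: P₂-P₁=0.5*rho*(V₁^2-V₂^2)/1000=0.5*1260*(4.89^2-9.24^2)/1000=-38.72 kPa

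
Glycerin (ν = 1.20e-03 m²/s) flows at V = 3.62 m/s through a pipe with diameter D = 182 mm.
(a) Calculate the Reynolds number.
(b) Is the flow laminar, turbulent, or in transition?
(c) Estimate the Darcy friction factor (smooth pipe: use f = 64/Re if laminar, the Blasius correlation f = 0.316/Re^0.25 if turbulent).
(a) Re = V·D/ν = 3.62·0.182/1.20e-03 = 549.03
(b) Flow regime: laminar (Re < 2300)
(c) Friction factor: f = 64/Re = 64/549.03 = 0.1166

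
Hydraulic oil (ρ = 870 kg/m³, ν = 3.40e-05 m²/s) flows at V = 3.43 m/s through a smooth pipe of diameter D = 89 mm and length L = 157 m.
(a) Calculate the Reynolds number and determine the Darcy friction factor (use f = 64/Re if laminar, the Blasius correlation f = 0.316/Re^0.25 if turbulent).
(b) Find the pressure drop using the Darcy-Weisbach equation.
(a) Re = V·D/ν = 3.43·0.089/3.40e-05 = 8978.5 → turbulent (Re > 4000); f = 0.316/Re^0.25 = 0.316/8978.5^0.25 = 0.032463
(b) Darcy-Weisbach: ΔP = f·(L/D)·½ρV²/1000 = 0.032463·(157/0.089)·½·870·3.43²/1000 = 293.1 kPa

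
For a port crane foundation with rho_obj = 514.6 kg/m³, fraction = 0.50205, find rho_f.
Formula: f_{sub} = \frac{\rho_{obj}}{\rho_f}
Substituting knowns: 0.50205 = 514.6/rho_f
Solving for rho_f: rho_f = 514.6/0.50205 = 1025 kg/m³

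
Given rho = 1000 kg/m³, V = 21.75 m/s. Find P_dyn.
Formula: P_{dyn} = \frac{1}{2} \rho V^2
P_dyn = 0.5·1000·21.75²/1000 = 236.5 kPa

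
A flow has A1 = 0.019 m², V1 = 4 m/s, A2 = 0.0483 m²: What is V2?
Formula: V_2 = \frac{A_1 V_1}{A_2}
V2 = 0.019·4/0.0483 = 1.573 m/s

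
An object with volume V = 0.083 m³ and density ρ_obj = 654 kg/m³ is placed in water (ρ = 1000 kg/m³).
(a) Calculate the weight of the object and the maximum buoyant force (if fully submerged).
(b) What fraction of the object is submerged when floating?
(a) W=rho_obj*g*V=654*9.81*0.083=532.5 N; F_B(max)=rho*g*V=1000*9.81*0.083=814.2 N
(b) Floating fraction=rho_obj/rho=654/1000=0.654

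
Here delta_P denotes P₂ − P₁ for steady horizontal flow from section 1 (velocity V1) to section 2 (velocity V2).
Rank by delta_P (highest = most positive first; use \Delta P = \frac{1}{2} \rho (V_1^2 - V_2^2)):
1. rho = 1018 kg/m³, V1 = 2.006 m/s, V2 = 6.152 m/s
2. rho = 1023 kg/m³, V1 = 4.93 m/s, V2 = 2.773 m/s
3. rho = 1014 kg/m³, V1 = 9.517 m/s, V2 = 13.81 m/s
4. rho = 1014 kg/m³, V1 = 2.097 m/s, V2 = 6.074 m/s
Case 1: delta_P = -17.22 kPa
Case 2: delta_P = 8.499 kPa
Case 3: delta_P = -50.77 kPa
Case 4: delta_P = -16.48 kPa
Ranking (highest first): 2, 4, 1, 3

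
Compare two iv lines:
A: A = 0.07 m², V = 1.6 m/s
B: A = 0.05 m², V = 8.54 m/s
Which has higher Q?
Q(A) = 112 L/s, Q(B) = 427 L/s. Answer: B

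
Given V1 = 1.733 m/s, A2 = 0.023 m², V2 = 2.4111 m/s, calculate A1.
Formula: V_2 = \frac{A_1 V_1}{A_2}
Substituting knowns: 2.4111 = A1·1.733/0.023
Solving for A1: A1 = 2.4111·0.023/1.733 = 0.032 m²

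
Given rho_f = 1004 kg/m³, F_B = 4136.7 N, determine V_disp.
Formula: F_B = \rho_f g V_{disp}
Substituting knowns: 4136.7 = 1004·9.81·V_disp
Solving for V_disp: V_disp = 4136.7/(1004·9.81) = 0.42 m³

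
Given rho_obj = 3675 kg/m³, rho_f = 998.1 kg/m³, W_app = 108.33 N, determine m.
Formula: W_{app} = mg\left(1 - \frac{\rho_f}{\rho_{obj}}\right)
Substituting knowns: 108.33 = m·9.81·(1 − 998.1/3675)
Solving for m: m = 108.33/(9.81·(1 − 998.1/3675)) = 15.16 kg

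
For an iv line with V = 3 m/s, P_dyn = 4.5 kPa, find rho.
Formula: P_{dyn} = \frac{1}{2} \rho V^2
Substituting knowns: 4.5 = 0.5·rho·3²/1000
Solving for rho: rho = 2·(4.5·1000)/3² = 1000 kg/m³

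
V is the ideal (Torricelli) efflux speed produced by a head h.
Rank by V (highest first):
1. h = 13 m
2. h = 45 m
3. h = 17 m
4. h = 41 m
Case 1: V = 15.97 m/s
Case 2: V = 29.71 m/s
Case 3: V = 18.26 m/s
Case 4: V = 28.36 m/s
Ranking (highest first): 2, 4, 3, 1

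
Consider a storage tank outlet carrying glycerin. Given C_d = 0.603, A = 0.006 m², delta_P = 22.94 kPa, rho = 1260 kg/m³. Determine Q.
Formula: Q = C_d A \sqrt{\frac{2 \Delta P}{\rho}}
Q = 0.603·0.006·√(2·(22.94·1000)/1260)·1000 = 21.83 L/s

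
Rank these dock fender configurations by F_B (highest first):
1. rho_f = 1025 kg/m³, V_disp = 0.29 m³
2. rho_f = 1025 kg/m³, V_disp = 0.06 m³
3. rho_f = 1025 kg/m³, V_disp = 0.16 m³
Case 1: F_B = 2916 N
Case 2: F_B = 603.3 N
Case 3: F_B = 1609 N
Ranking (highest first): 1, 3, 2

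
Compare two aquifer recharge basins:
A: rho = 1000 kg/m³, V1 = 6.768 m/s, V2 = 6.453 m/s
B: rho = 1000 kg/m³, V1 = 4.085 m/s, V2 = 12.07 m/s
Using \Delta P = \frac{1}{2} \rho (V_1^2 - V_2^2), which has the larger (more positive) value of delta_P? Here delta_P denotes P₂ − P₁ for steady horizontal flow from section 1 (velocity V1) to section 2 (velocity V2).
delta_P(A) = 2.082 kPa, delta_P(B) = -64.5 kPa. Answer: A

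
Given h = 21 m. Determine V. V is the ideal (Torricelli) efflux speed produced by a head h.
Formula: V = \sqrt{2 g h}
V = √(2·9.81·21) = 20.3 m/s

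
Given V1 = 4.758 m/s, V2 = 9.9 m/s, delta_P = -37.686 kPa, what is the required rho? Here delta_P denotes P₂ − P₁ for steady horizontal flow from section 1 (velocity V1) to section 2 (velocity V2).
Formula: \Delta P = \frac{1}{2} \rho (V_1^2 - V_2^2)
Substituting knowns: -37.686 = 0.5·rho·(4.758² − 9.9²)/1000
Solving for rho: rho = 2·(-37.686·1000)/(4.758² − 9.9²) = 1000 kg/m³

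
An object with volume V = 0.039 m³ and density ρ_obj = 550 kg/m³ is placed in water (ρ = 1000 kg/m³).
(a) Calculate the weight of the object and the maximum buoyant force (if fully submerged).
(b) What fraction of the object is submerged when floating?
(a) W=rho_obj*g*V=550*9.81*0.039=210.4 N; F_B(max)=rho*g*V=1000*9.81*0.039=382.6 N
(b) Floating fraction=rho_obj/rho=550/1000=0.550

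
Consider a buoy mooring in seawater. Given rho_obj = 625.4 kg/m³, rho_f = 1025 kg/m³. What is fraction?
Formula: f_{sub} = \frac{\rho_{obj}}{\rho_f}
fraction = 625.4/1025 = 0.6101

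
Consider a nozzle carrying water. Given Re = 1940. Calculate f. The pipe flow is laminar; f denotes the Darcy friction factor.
Formula: f = \frac{64}{Re}
f = 64/1940 = 0.03299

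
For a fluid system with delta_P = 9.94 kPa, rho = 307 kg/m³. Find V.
Formula: V = \sqrt{\frac{2 \Delta P}{\rho}}
V = √(2·(9.94·1000)/307) = 8.047 m/s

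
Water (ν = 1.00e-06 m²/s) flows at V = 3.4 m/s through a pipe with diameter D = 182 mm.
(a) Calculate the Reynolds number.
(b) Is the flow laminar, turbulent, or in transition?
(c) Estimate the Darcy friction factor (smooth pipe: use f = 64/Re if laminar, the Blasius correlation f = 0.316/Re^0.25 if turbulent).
(a) Re = V·D/ν = 3.4·0.182/1.00e-06 = 618800
(b) Flow regime: turbulent (Re > 4000)
(c) Friction factor: f = 0.316/Re^0.25 = 0.316/618800^0.25 = 0.01127 (Blasius is strictly valid for Re ≲ 1e5; used here as the smooth-pipe estimate the problem specifies)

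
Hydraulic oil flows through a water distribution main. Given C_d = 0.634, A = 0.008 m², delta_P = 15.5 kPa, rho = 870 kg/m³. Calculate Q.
Formula: Q = C_d A \sqrt{\frac{2 \Delta P}{\rho}}
Q = 0.634·0.008·√(2·(15.5·1000)/870)·1000 = 30.28 L/s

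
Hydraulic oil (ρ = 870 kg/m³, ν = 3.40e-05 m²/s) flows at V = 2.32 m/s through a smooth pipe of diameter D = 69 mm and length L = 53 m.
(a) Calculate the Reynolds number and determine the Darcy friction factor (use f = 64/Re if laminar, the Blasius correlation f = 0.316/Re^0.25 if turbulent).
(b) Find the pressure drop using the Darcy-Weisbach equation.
(a) Re = V·D/ν = 2.32·0.069/3.40e-05 = 4708.2 → turbulent (Re > 4000); f = 0.316/Re^0.25 = 0.316/4708.2^0.25 = 0.038148
(b) Darcy-Weisbach: ΔP = f·(L/D)·½ρV²/1000 = 0.038148·(53/0.069)·½·870·2.32²/1000 = 68.61 kPa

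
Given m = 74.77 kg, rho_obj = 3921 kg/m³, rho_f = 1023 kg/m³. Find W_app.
Formula: W_{app} = mg\left(1 - \frac{\rho_f}{\rho_{obj}}\right)
W_app = 74.77·9.81·(1 − 1023/3921) = 542.1 N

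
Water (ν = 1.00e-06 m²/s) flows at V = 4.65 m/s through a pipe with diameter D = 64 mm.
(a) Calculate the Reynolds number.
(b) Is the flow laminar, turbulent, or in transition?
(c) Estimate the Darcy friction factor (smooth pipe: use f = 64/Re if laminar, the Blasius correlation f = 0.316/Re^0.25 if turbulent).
(a) Re = V·D/ν = 4.65·0.064/1.00e-06 = 297600
(b) Flow regime: turbulent (Re > 4000)
(c) Friction factor: f = 0.316/Re^0.25 = 0.316/297600^0.25 = 0.01353 (Blasius is strictly valid for Re ≲ 1e5; used here as the smooth-pipe estimate the problem specifies)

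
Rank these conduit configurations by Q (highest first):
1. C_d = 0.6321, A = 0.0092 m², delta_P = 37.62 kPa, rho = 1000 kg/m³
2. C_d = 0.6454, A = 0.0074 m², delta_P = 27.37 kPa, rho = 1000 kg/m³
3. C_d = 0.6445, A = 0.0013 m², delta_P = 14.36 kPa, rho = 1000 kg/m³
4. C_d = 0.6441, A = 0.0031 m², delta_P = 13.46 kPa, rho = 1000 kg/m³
Case 1: Q = 50.44 L/s
Case 2: Q = 35.34 L/s
Case 3: Q = 4.49 L/s
Case 4: Q = 10.36 L/s
Ranking (highest first): 1, 2, 4, 3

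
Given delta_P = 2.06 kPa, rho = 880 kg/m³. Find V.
Formula: V = \sqrt{\frac{2 \Delta P}{\rho}}
V = √(2·(2.06·1000)/880) = 2.164 m/s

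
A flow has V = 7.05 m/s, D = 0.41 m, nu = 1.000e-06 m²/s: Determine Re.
Formula: Re = \frac{V D}{\nu}
Re = 7.05·0.41/1.000e-06 = 2.890e+06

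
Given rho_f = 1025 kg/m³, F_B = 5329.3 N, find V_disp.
Formula: F_B = \rho_f g V_{disp}
Substituting knowns: 5329.3 = 1025·9.81·V_disp
Solving for V_disp: V_disp = 5329.3/(1025·9.81) = 0.53 m³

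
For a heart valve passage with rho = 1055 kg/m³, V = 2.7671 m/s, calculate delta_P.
Formula: V = \sqrt{\frac{2 \Delta P}{\rho}}
Substituting knowns: 2.7671 = √(2·(delta_P·1000)/1055)
Solving for delta_P: delta_P = 2.7671²·1055/2/1000 = 4.039 kPa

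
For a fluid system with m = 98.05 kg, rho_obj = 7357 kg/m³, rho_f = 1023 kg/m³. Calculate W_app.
Formula: W_{app} = mg\left(1 - \frac{\rho_f}{\rho_{obj}}\right)
W_app = 98.05·9.81·(1 − 1023/7357) = 828.1 N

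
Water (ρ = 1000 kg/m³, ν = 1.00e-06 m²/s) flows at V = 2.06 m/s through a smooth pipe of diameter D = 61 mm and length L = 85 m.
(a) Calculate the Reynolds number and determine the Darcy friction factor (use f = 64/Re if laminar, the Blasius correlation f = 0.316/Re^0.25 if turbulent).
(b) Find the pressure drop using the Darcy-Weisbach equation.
(a) Re = V·D/ν = 2.06·0.061/1.00e-06 = 125660 → turbulent (Re > 4000); f = 0.316/Re^0.25 = 0.316/125660^0.25 = 0.016784 (Blasius is strictly valid for Re ≲ 1e5; used here as the smooth-pipe estimate the problem specifies)
(b) Darcy-Weisbach: ΔP = f·(L/D)·½ρV²/1000 = 0.016784·(85/0.061)·½·1000·2.06²/1000 = 49.62 kPa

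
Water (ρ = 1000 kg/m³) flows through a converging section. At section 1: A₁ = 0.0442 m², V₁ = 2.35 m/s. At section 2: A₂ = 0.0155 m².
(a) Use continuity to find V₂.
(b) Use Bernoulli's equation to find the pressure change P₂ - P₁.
(a) Continuity: A₁V₁=A₂V₂ -> V₂=A₁V₁/A₂=0.0442*2.35/0.0155=6.70 m/s
(b) Bernoulli: P₂-P₁=0.5*rho*(V₁^2-V₂^2)/1000=0.5*1000*(2.35^2-6.70^2)/1000=-19.68 kPa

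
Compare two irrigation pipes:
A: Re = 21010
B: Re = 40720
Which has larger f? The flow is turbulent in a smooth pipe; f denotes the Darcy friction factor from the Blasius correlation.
f(A) = 0.02625, f(B) = 0.02225. Answer: A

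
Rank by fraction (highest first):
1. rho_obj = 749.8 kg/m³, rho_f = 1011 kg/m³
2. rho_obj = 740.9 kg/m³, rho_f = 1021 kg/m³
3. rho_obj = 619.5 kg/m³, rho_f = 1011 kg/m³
Case 1: fraction = 0.7416
Case 2: fraction = 0.7257
Case 3: fraction = 0.6128
Ranking (highest first): 1, 2, 3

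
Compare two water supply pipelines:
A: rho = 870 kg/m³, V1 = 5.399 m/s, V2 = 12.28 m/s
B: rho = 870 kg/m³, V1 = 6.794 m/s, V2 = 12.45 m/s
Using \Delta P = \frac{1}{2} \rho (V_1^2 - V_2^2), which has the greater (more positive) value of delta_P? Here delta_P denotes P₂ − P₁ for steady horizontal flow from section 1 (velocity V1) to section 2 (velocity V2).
delta_P(A) = -52.92 kPa, delta_P(B) = -47.35 kPa. Answer: B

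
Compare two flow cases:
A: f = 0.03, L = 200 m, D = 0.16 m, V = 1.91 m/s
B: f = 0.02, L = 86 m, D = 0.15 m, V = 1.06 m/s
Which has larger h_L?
h_L(A) = 6.973 m, h_L(B) = 0.6567 m. Answer: A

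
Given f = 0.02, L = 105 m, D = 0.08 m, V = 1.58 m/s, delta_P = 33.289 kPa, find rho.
Formula: \Delta P = f \frac{L}{D} \frac{\rho V^2}{2}
Substituting knowns: 33.289 = 0.02·(105/0.08)·0.5·rho·1.58²/1000
Solving for rho: rho = (33.289·1000)/(0.02·(105/0.08)·0.5·1.58²) = 1016 kg/m³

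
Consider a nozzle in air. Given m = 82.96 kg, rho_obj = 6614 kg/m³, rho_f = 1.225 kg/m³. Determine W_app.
Formula: W_{app} = mg\left(1 - \frac{\rho_f}{\rho_{obj}}\right)
W_app = 82.96·9.81·(1 − 1.225/6614) = 813.7 N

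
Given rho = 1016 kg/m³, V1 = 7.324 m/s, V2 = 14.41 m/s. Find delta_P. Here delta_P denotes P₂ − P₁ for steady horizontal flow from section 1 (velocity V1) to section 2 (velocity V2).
Formula: \Delta P = \frac{1}{2} \rho (V_1^2 - V_2^2)
delta_P = 0.5·1016·(7.324² − 14.41²)/1000 = -78.24 kPa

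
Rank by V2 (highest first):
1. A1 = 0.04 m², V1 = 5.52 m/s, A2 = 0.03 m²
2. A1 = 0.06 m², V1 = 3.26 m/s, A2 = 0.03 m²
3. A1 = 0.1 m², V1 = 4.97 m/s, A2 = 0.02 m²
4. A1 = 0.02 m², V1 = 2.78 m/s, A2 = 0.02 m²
Case 1: V2 = 7.36 m/s
Case 2: V2 = 6.52 m/s
Case 3: V2 = 24.85 m/s
Case 4: V2 = 2.78 m/s
Ranking (highest first): 3, 1, 2, 4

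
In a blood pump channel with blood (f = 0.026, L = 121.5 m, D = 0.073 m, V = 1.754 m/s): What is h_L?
Formula: h_L = f \frac{L}{D} \frac{V^2}{2g}
h_L = 0.026·(121.5/0.073)·1.754²/(2·9.81) = 6.786 m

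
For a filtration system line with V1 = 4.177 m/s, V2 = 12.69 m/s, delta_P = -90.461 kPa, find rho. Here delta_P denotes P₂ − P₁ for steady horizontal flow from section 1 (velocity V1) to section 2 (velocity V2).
Formula: \Delta P = \frac{1}{2} \rho (V_1^2 - V_2^2)
Substituting knowns: -90.461 = 0.5·rho·(4.177² − 12.69²)/1000
Solving for rho: rho = 2·(-90.461·1000)/(4.177² − 12.69²) = 1260 kg/m³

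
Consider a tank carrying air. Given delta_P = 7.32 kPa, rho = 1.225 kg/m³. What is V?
Formula: V = \sqrt{\frac{2 \Delta P}{\rho}}
V = √(2·(7.32·1000)/1.225) = 109.3 m/s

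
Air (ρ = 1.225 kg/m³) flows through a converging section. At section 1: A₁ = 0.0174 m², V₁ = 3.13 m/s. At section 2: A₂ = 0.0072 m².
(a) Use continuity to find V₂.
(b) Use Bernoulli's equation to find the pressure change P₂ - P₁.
(a) Continuity: A₁V₁=A₂V₂ -> V₂=A₁V₁/A₂=0.0174*3.13/0.0072=7.56 m/s
(b) Bernoulli: P₂-P₁=0.5*rho*(V₁^2-V₂^2)/1000=0.5*1.225*(3.13^2-7.56^2)/1000=-0.02901 kPa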